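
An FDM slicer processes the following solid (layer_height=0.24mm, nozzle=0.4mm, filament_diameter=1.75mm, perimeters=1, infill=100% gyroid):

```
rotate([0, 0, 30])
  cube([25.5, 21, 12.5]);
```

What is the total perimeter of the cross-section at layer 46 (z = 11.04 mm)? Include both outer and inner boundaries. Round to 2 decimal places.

93.00 mm

At z = 11.04 mm: the 25.5×21 cube contributes its full rectangle (perimeter 93.00 mm); (rotated 30° about Z; rotation is an isometry so areas/perimeters/island counts are preserved). Overall, the cross-section is a single solid region. Total boundary length (outer) = 93.00 mm.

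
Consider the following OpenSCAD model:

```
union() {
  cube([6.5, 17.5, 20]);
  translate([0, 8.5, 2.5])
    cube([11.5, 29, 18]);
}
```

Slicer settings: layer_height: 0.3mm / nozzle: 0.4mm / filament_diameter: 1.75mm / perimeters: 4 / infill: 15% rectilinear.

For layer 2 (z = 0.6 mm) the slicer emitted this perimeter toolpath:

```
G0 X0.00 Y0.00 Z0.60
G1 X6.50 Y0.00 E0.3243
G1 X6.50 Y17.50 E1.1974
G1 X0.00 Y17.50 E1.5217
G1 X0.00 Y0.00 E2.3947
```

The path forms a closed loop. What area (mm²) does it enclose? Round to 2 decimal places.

113.75 mm²

Apply the shoelace formula to the sequence of (X, Y) vertices; enclosed area = 113.75 mm².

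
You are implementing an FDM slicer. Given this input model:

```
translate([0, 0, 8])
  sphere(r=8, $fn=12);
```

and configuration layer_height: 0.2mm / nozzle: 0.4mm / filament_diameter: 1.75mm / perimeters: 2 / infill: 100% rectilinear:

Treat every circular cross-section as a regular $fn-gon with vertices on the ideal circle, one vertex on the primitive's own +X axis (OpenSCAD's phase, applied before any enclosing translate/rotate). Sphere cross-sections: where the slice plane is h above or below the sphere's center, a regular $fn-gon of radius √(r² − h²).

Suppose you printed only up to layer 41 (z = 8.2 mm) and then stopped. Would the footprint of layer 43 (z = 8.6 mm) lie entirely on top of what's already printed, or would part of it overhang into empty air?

entirely on top

Compare the two slices. At z = 8.2: the r=8 sphere slices to a regular 12-gon of circumradius 7.997 (√(r²−h²) with h=0.2 from center) (area = (12/2)·7.997²·sin(360°/12) = 191.88 mm²). At z = 8.6: the sphere: section is a regular 12-gon, circumradius = √(r²−h²) = √(8²−0.6²) = 7.977 (area = (12/2)·7.977²·sin(360°/12) = 190.92 mm²). Checking containment: the cross-section at z = 8.6 is a subset of the cross-section at z = 8.2.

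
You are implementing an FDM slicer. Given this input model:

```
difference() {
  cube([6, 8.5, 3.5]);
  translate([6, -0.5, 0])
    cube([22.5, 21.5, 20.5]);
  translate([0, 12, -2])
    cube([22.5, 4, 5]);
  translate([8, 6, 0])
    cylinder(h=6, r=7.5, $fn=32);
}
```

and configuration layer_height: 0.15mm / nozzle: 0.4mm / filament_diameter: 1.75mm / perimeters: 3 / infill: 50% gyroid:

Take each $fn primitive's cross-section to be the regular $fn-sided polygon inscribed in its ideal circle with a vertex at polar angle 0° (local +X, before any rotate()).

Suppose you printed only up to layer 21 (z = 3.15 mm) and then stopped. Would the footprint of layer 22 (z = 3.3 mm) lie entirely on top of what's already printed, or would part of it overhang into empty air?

entirely on top

Compare the two slices. At z = 3.15: the cube is present — its section is the full 6×8.5 rectangle (area 51.00 mm²); the cube at (6, -0.5) is present — its section is the full 22.5×21.5 rectangle (area 483.75 mm²); the cube at (0, 12) is not intersected at this z (z outside [-2, 3]); the r=7.5 cylinder at (8, 6) gives a regular 32-gon of circumradius 7.5 (constant along its height) (area = (32/2)·7.500²·sin(360°/32) = 175.58 mm²); After the difference (first − rest): starting from the 6×8.5 cube (51.00 mm²), the 22.5×21.5 cube at (6, -0.5) misses the remaining region (no effect); the r=7.5 cylinder at (8, 6) partially overlaps it — only the 40.74 mm² overlap (of its 175.58 mm²) is removed, clipping the outline — area = 10.26 mm². At z = 3.3: the cube (footprint 6×8.5) is included at this height (area 51.00 mm²); the cube at (6, -0.5) (footprint 22.5×21.5) is included at this height (area 483.75 mm²); the cube at (0, 12) is absent (z outside [-2, 3]); the cylinder at (8, 6): section is a regular 32-gon, circumradius r=7.5 (area = (32/2)·7.500²·sin(360°/32) = 175.58 mm²); After the difference (first − rest): starting from the 6×8.5 cube (51.00 mm²), the 22.5×21.5 cube at (6, -0.5) misses the remaining region (no effect); the r=7.5 cylinder at (8, 6) partially overlaps it — only the 40.74 mm² overlap (of its 175.58 mm²) is removed, clipping the outline — area = 10.26 mm². Checking containment: the cross-section at z = 3.3 is a subset of the cross-section at z = 3.15.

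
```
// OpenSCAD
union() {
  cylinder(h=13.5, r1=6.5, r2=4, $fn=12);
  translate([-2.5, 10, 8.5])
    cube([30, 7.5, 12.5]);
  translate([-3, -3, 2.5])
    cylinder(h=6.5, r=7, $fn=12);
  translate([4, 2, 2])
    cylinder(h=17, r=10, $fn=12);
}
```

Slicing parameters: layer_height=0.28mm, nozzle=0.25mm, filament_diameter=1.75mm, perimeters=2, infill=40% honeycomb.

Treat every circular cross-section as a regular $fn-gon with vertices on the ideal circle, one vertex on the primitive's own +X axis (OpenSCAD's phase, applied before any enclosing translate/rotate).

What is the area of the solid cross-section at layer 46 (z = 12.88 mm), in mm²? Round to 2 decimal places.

At z = 12.88 mm: the cone: at t=0.954 of its height the radius interpolates to r₁+(r₂−r₁)t = 4.115, giving a regular 12-gon of that circumradius (area = (12/2)·4.115²·sin(360°/12) = 50.80 mm²); the cube at (-2.5, 10) (footprint 30×7.5) is included at this height (area 225.00 mm²); the cylinder at (-3, -3) is absent (z outside [2.5, 9]); the cylinder at (4, 2): section is a regular 12-gon, circumradius r=10 (area = (12/2)·10.000²·sin(360°/12) = 300.00 mm²); Merging all regions: the regions partially overlap — summed areas 575.80 mm² minus the doubly-counted overlap 64.53 mm² gives 511.26 mm² — area = 511.26 mm². Overall, the cross-section is a single solid region. Net area = 511.26 mm².

511.26 mm²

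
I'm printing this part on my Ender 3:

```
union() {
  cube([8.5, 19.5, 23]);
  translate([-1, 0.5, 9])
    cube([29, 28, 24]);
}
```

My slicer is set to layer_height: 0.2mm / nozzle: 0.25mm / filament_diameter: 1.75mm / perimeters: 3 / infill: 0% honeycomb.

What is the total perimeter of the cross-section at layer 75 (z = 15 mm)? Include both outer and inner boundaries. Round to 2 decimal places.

At z = 15 mm: the cube (footprint 8.5×19.5) is included at this height (perimeter 56.00 mm); the cube at (-1, 0.5) (footprint 29×28) is included at this height (perimeter 114.00 mm); Taking the union: the regions partially overlap (shared area 161.50 mm²), so the edge portions inside another operand are dropped and the merged outline is re-measured after clipping — boundary = 115.00 mm. Overall, the cross-section is a single solid region. Total boundary length (outer) = 115.00 mm.

115.00 mm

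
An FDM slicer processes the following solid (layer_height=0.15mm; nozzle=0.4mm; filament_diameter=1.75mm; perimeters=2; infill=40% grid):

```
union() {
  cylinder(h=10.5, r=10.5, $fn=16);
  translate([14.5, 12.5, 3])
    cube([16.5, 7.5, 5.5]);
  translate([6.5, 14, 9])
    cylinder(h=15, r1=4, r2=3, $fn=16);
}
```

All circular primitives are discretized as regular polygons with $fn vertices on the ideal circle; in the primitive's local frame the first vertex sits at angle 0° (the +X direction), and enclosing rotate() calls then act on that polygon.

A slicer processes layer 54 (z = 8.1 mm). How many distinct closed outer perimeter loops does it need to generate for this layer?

At z = 8.1 mm: the r=10.5 cylinder contributes a regular 16-gon of circumradius 10.5; the cube at (14.5, 12.5) is present — its section is the full 16.5×7.5 rectangle; the cone at (6.5, 14) does not reach this height (z outside [9, 24]); Merging all regions: the 2 present regions are separate (no shared area or edge), so areas and boundary lengths simply add and each stays a separate island — 2 connected regions. The result has 2 disconnected regions.

2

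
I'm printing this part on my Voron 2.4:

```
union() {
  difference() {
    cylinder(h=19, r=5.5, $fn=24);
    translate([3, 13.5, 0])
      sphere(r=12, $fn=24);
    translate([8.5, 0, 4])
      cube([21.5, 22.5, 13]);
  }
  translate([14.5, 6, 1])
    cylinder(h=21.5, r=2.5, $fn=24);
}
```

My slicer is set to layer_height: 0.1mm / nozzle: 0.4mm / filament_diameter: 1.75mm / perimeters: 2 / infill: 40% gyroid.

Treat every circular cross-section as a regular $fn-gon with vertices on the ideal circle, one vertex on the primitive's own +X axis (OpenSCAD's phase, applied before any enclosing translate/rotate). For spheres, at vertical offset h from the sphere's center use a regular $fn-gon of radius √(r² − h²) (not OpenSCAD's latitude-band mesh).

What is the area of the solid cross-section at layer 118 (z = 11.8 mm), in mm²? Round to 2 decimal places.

113.36 mm²

At z = 11.8 mm: the r=5.5 cylinder contributes a regular 24-gon of circumradius 5.5 (area = (24/2)·5.500²·sin(360°/24) = 93.95 mm²); the sphere at (3, 13.5): section is a regular 24-gon, circumradius = √(r²−h²) = √(12²−11.8²) = 2.182 (area = (24/2)·2.182²·sin(360°/24) = 14.78 mm²); the cube at (8.5, 0) (footprint 21.5×22.5) is included at this height (area 483.75 mm²); Subtracting the remaining from the first: starting from the r=5.5 cylinder (93.95 mm²), the r=12 sphere at (3, 13.5) misses the remaining region (no effect); the 21.5×22.5 cube at (8.5, 0) misses the remaining region (no effect) — area = 93.95 mm²; the r=2.5 cylinder at (14.5, 6) gives a regular 24-gon of circumradius 2.5 (constant along its height) (area = (24/2)·2.500²·sin(360°/24) = 19.41 mm²); Combining (union): the 2 present regions are separate (no shared area or edge), so areas and boundary lengths simply add and each stays a separate island — area = 113.36 mm². Overall, the cross-section has 2 separate islands. Net area = 113.36 mm².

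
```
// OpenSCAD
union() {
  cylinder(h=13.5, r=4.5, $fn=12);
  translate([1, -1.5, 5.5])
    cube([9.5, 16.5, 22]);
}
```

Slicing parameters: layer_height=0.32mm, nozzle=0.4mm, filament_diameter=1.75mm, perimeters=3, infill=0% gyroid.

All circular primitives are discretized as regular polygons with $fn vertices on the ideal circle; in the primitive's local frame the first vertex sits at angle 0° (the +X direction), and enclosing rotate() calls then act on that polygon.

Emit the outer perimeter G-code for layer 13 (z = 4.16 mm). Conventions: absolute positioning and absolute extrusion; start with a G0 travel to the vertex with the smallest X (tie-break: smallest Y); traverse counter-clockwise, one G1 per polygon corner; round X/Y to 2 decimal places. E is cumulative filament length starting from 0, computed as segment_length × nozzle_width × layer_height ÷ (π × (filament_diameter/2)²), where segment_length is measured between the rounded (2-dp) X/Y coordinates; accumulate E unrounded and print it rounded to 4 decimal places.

G0 X-4.50 Y0.00 Z4.16
G1 X-3.90 Y-2.25 E0.1239
G1 X-2.25 Y-3.90 E0.2481
G1 X0.00 Y-4.50 E0.3720
G1 X2.25 Y-3.90 E0.4959
G1 X3.90 Y-2.25 E0.6201
G1 X4.50 Y0.00 E0.7440
G1 X3.90 Y2.25 E0.8680
G1 X2.25 Y3.90 E0.9921
G1 X0.00 Y4.50 E1.1161
G1 X-2.25 Y3.90 E1.2400
G1 X-3.90 Y2.25 E1.3642
G1 X-4.50 Y0.00 E1.4881

At z = 4.16 mm: the r=4.5 cylinder gives a regular 12-gon of circumradius 4.5 (constant along its height); the cube at (1, -1.5) is not intersected at this z (z outside [5.5, 27.5]); Combining (union): only the r=4.5 cylinder is present, so the union is just that shape — 1 connected region. The outline is a single polygon with 12 vertices. Extrusion per mm of travel: 0.4 × 0.32 / (π × 0.875²) = 0.053216. Accumulating E over each segment gives final E = 1.4881.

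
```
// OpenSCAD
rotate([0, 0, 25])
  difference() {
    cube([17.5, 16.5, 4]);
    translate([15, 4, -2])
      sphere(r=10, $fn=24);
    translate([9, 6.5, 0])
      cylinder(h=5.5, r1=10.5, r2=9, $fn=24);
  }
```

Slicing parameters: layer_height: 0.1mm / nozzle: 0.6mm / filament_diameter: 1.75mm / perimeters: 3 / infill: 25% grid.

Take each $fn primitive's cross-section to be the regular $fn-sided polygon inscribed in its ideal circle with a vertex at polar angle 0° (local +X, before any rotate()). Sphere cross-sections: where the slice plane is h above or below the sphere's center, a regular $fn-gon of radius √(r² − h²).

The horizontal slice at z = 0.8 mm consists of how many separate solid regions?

At z = 0.8 mm: the 17.5×16.5 cube contributes its full rectangle; the sphere at (15, 4): section is a regular 24-gon, circumradius = √(r²−h²) = √(10²−2.8²) = 9.600; the cone at (9, 6.5) contributes a regular 24-gon of circumradius 10.282 (interpolated between r1=10.5 and r2=9 at t=0.145); Subtracting the remaining from the first: starting from the 17.5×16.5 cube, the r=10 sphere at (15, 4) partially overlaps it — only the 142.17 mm² overlap (of its 286.23 mm²) is removed, clipping the outline; the cone at (9, 6.5) partially overlaps it — only the 124.16 mm² overlap (of its 328.34 mm²) is removed, clipping the outline — 3 connected regions; (rotated 25° about Z; rotation is an isometry so areas/perimeters/island counts are preserved). The result has 3 disconnected regions.

3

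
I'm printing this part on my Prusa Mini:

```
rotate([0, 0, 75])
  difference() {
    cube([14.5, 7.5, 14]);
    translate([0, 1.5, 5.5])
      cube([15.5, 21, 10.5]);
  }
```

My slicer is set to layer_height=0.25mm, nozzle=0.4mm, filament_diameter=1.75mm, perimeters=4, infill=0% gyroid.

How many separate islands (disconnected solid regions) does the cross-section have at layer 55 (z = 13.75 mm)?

1

At z = 13.75 mm: the cube (footprint 14.5×7.5) is included at this height; the cube at (0, 1.5) (footprint 15.5×21) is included at this height; Taking the first minus the rest: starting from the 14.5×7.5 cube, the 15.5×21 cube at (0, 1.5) partially overlaps it — only the 87.00 mm² overlap (of its 325.50 mm²) is removed, clipping the outline — 1 connected region; (rotated 75° about Z; rotation is an isometry so areas/perimeters/island counts are preserved). Overall, the cross-section is a single solid region. Island count = 1.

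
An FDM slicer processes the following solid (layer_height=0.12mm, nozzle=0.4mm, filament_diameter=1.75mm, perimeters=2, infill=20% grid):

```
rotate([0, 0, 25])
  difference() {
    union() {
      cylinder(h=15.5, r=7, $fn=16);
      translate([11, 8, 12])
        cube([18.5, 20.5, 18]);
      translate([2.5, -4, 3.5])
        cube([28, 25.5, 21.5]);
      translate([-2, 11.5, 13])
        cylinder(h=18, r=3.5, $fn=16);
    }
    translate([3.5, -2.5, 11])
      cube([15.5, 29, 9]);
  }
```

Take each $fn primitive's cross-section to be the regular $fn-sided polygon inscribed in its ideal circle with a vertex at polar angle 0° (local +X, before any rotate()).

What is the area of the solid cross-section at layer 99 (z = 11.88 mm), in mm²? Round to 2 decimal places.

At z = 11.88 mm: the r=7 cylinder contributes a regular 16-gon of circumradius 7 (area = (16/2)·7.000²·sin(360°/16) = 150.01 mm²); the cube at (11, 8) does not reach this height (z outside [12, 30]); the 28×25.5 cube at (2.5, -4) contributes its full rectangle (area 714.00 mm²); the cylinder at (-2, 11.5) is absent (z outside [13, 31]); Combining (union): the regions partially overlap — summed areas 864.01 mm² minus the doubly-counted overlap 36.62 mm² gives 827.39 mm² — area = 827.39 mm²; the 15.5×29 cube at (3.5, -2.5) contributes its full rectangle (area 449.50 mm²); After the difference (first − rest): starting from that combined region (827.39 mm²), the 15.5×29 cube at (3.5, -2.5) partially overlaps it — only the 372.00 mm² overlap (of its 449.50 mm²) is removed, clipping the outline — area = 455.39 mm²; (whole slice rotated 25° about Z — lengths, areas and connectivity unchanged). Overall, the cross-section is a single solid region. Net area = 455.39 mm².

455.39 mm²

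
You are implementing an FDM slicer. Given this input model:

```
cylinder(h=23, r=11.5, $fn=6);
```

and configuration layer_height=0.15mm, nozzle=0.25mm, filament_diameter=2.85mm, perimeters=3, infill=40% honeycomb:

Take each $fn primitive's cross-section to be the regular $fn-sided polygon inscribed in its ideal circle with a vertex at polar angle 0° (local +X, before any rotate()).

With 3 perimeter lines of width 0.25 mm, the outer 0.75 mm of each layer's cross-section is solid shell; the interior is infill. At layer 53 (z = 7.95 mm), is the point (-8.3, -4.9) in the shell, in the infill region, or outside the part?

At z = 7.95 mm: the r=11.5 cylinder contributes a regular 6-gon of circumradius 11.5. Overall, the cross-section is a single solid region. The nearest boundary edge runs (-11.50, 0.00)→(-5.75, -9.96); distance from the point to it = 0.32 mm. The point is inside the cross-section, 0.32 mm from the nearest boundary — within the 0.75 mm shell band (3 × 0.25).

shell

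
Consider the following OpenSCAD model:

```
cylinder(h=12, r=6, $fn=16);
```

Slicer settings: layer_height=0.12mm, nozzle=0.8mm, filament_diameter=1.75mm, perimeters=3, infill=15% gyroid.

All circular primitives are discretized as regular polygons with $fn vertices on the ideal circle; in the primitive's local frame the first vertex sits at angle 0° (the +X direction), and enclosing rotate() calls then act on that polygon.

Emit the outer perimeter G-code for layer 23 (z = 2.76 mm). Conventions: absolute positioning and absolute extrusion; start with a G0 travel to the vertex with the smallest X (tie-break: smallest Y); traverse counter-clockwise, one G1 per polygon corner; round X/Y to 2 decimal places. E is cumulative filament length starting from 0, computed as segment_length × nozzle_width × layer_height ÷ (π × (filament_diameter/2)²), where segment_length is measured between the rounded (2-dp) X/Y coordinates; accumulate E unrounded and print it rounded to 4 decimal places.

G0 X-6.00 Y0.00 Z2.76
G1 X-5.54 Y-2.30 E0.0936
G1 X-4.24 Y-4.24 E0.1868
G1 X-2.30 Y-5.54 E0.2800
G1 X0.00 Y-6.00 E0.3736
G1 X2.30 Y-5.54 E0.4673
G1 X4.24 Y-4.24 E0.5605
G1 X5.54 Y-2.30 E0.6537
G1 X6.00 Y0.00 E0.7473
G1 X5.54 Y2.30 E0.8409
G1 X4.24 Y4.24 E0.9341
G1 X2.30 Y5.54 E1.0273
G1 X0.00 Y6.00 E1.1209
G1 X-2.30 Y5.54 E1.2146
G1 X-4.24 Y4.24 E1.3078
G1 X-5.54 Y2.30 E1.4010
G1 X-6.00 Y0.00 E1.4946

At z = 2.76 mm: the r=6 cylinder contributes a regular 16-gon of circumradius 6. The outline is a single polygon with 16 vertices. Extrusion per mm of travel: 0.8 × 0.12 / (π × 0.875²) = 0.039912. Accumulating E over each segment gives final E = 1.4946.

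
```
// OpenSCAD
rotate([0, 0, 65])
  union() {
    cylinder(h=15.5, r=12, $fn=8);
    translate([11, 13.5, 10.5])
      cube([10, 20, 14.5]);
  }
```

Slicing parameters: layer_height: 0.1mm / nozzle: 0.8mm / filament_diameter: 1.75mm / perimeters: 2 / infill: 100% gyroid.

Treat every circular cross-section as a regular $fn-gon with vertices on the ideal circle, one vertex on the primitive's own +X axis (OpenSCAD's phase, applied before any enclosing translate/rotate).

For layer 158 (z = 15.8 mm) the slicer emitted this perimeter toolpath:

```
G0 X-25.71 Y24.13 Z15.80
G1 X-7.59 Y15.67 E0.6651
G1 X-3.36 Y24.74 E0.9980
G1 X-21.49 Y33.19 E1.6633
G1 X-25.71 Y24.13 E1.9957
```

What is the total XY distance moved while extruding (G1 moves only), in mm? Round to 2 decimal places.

Sum the Euclidean lengths of each G1 segment: total = 60.00 mm.

60.00 mm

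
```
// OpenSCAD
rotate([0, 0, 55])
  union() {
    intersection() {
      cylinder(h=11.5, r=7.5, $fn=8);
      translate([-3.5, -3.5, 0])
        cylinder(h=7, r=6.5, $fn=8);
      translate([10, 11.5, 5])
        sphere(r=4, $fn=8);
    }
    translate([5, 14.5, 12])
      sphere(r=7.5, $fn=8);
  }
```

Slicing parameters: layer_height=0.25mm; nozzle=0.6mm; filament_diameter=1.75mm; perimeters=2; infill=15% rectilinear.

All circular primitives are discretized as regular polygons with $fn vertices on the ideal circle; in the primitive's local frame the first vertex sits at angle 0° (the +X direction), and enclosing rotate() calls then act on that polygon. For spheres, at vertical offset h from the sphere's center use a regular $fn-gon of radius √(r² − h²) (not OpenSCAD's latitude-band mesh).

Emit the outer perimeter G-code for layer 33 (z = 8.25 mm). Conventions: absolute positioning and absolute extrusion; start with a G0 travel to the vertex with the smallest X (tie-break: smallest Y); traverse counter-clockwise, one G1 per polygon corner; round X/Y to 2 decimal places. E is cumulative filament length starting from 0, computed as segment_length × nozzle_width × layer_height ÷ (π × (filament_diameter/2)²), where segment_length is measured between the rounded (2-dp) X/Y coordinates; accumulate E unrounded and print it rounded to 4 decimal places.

G0 X-15.41 Y11.28 Z8.25
G1 X-12.74 Y7.09 E0.3098
G1 X-7.88 Y6.02 E0.6202
G1 X-3.69 Y8.69 E0.9300
G1 X-2.61 Y13.54 E1.2399
G1 X-5.28 Y17.73 E1.5497
G1 X-10.14 Y18.81 E1.8602
G1 X-14.33 Y16.14 E2.1701
G1 X-15.41 Y11.28 E2.4805

At z = 8.25 mm: the r=7.5 cylinder gives a regular 8-gon of circumradius 7.5 (constant along its height); the cylinder at (-3.5, -3.5) does not reach this height (z outside [0, 7]); the r=4 sphere at (10, 11.5) slices to a regular 8-gon of circumradius 2.332 (√(r²−h²) with h=3.25 from center); Keeping only the common overlap: at least one operand is absent at this height, so nothing remains; the sphere at (5, 14.5): section is a regular 8-gon, circumradius = √(r²−h²) = √(7.5²−3.75²) = 6.495; Combining (union): only the r=7.5 sphere at (5, 14.5) is present, so the union is just that shape — 1 connected region; (whole slice rotated 55° about Z — lengths, areas and connectivity unchanged). The outline is a single polygon with 8 vertices. Extrusion per mm of travel: 0.6 × 0.25 / (π × 0.875²) = 0.062363. Accumulating E over each segment gives final E = 2.4805.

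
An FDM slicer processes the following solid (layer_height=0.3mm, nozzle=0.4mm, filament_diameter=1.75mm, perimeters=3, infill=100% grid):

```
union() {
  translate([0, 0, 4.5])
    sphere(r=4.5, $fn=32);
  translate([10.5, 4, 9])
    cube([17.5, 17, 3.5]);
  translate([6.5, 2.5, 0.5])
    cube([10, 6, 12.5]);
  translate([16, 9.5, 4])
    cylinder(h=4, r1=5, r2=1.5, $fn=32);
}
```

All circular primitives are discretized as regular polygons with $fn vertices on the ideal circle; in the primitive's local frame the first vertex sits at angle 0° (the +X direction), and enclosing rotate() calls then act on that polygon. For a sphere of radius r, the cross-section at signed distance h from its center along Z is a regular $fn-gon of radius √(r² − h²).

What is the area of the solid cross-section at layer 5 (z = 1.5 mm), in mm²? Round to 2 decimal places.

At z = 1.5 mm: the r=4.5 sphere contributes a regular 32-gon of circumradius √(4.5²−3²) = 3.354 (area = (32/2)·3.354²·sin(360°/32) = 35.12 mm²); the cube at (10.5, 4) is absent (z outside [9, 12.5]); the cube at (6.5, 2.5) (footprint 10×6) is included at this height (area 60.00 mm²); the cone at (16, 9.5) is not intersected at this z (z outside [4, 8]); Taking the union: the 2 present regions are separate (no shared area or edge), so areas and boundary lengths simply add and each stays a separate island — area = 95.12 mm². Overall, the cross-section has 2 separate islands. Net area = 95.12 mm².

95.12 mm²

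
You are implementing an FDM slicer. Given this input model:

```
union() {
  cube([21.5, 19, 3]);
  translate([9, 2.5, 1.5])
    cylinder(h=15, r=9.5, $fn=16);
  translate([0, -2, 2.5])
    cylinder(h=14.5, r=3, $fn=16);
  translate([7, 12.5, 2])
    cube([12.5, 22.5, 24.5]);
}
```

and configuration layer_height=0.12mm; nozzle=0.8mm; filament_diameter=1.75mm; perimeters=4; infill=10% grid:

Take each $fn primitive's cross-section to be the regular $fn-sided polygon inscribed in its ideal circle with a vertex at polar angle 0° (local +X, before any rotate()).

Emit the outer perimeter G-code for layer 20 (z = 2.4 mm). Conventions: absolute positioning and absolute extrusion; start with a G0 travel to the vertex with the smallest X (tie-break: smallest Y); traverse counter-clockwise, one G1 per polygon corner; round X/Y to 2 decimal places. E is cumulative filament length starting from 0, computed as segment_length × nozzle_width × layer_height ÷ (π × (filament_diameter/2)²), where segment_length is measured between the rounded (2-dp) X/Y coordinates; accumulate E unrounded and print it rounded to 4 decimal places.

At z = 2.4 mm: the cube (footprint 21.5×19) is included at this height; the cylinder at (9, 2.5): section is a regular 16-gon, circumradius r=9.5; the cylinder at (0, -2) is not intersected at this z (z outside [2.5, 17]); the 12.5×22.5 cube at (7, 12.5) contributes its full rectangle; Merging all regions: the regions partially overlap (shared area 264.40 mm²), so overlapping operands fuse into one piece — 1 connected region. The outline is a single polygon with 17 vertices. Extrusion per mm of travel: 0.8 × 0.12 / (π × 0.875²) = 0.039912. Accumulating E over each segment gives final E = 4.7760.

G0 X-0.50 Y2.50 Z2.40
G1 X0.22 Y-1.14 E0.1481
G1 X2.28 Y-4.22 E0.2960
G1 X5.36 Y-6.28 E0.4439
G1 X9.00 Y-7.00 E0.5920
G1 X12.64 Y-6.28 E0.7401
G1 X15.72 Y-4.22 E0.8880
G1 X17.78 Y-1.14 E1.0358
G1 X18.00 Y0.00 E1.0822
G1 X21.50 Y0.00 E1.2219
G1 X21.50 Y19.00 E1.9802
G1 X19.50 Y19.00 E2.0600
G1 X19.50 Y35.00 E2.6986
G1 X7.00 Y35.00 E3.1975
G1 X7.00 Y19.00 E3.8361
G1 X0.00 Y19.00 E4.1155
G1 X0.00 Y5.01 E4.6739
G1 X-0.50 Y2.50 E4.7760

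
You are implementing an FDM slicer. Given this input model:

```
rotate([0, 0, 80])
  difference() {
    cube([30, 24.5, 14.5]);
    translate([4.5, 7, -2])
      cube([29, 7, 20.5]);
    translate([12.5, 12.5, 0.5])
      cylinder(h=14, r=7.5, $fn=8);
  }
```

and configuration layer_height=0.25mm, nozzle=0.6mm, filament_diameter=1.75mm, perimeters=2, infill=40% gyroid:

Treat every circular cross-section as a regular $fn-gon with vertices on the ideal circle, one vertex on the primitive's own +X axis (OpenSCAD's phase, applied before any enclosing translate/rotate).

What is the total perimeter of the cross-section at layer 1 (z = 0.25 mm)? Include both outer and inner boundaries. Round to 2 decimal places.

160.00 mm

At z = 0.25 mm: the 30×24.5 cube contributes its full rectangle (perimeter 109.00 mm); the 29×7 cube at (4.5, 7) contributes its full rectangle (perimeter 72.00 mm); the cylinder at (12.5, 12.5) is not intersected at this z (z outside [0.5, 14.5]); After the difference (first − rest): starting from the 30×24.5 cube, the 29×7 cube at (4.5, 7) partially overlaps it — only the 178.50 mm² overlap (of its 203.00 mm²) is removed, clipping the outline — boundary = 160.00 mm; (whole slice rotated 80° about Z — lengths, areas and connectivity unchanged). Overall, the cross-section is a single solid region. Total boundary length (outer) = 160.00 mm.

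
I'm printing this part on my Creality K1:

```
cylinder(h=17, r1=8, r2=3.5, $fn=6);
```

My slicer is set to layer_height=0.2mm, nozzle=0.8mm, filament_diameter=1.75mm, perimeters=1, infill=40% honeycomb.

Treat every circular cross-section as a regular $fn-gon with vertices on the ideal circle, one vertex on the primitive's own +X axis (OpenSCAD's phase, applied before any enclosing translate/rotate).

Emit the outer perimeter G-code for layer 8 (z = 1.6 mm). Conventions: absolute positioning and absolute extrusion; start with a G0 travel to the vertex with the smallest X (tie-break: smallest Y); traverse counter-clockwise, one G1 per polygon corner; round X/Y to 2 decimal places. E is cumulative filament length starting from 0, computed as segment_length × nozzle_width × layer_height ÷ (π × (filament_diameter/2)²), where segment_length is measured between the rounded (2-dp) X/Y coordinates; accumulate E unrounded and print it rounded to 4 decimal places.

G0 X-7.58 Y0.00 Z1.60
G1 X-3.79 Y-6.56 E0.5040
G1 X3.79 Y-6.56 E1.0082
G1 X7.58 Y0.00 E1.5122
G1 X3.79 Y6.56 E2.0161
G1 X-3.79 Y6.56 E2.5203
G1 X-7.58 Y0.00 E3.0243

At z = 1.6 mm: the cone (r1=8→r2=3.5) has section circumradius 7.576 here — a regular 6-gon. The outline is a single polygon with 6 vertices. Extrusion per mm of travel: 0.8 × 0.2 / (π × 0.875²) = 0.066520. Accumulating E over each segment gives final E = 3.0243.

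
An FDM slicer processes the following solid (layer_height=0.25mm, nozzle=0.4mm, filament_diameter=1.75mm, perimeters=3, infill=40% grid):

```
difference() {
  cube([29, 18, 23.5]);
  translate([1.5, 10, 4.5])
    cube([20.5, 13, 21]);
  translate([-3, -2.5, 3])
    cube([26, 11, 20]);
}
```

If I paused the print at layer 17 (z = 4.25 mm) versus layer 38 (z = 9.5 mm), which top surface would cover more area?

Layer 17 (z = 4.25): the cube (footprint 29×18) is included at this height (area 522.00 mm²); the cube at (1.5, 10) does not reach this height (z outside [4.5, 25.5]); the 26×11 cube at (-3, -2.5) contributes its full rectangle (area 286.00 mm²); Taking the first minus the rest: starting from the 29×18 cube (522.00 mm²), the 26×11 cube at (-3, -2.5) partially overlaps it — only the 195.50 mm² overlap (of its 286.00 mm²) is removed, clipping the outline — area = 326.50 mm². So its area = 326.50 mm². Layer 38 (z = 9.5): the 29×18 cube contributes its full rectangle (area 522.00 mm²); the cube at (1.5, 10) is present — its section is the full 20.5×13 rectangle (area 266.50 mm²); the cube at (-3, -2.5) (footprint 26×11) is included at this height (area 286.00 mm²); After the difference (first − rest): starting from the 29×18 cube (522.00 mm²), the 20.5×13 cube at (1.5, 10) partially overlaps it — only the 164.00 mm² overlap (of its 266.50 mm²) is removed, clipping the outline; the 26×11 cube at (-3, -2.5) partially overlaps it — only the 195.50 mm² overlap (of its 286.00 mm²) is removed, clipping the outline — area = 162.50 mm². So its area = 162.50 mm². Layer 17 is larger (326.50 vs 162.50 mm²).

layer 17 (z = 4.25 mm)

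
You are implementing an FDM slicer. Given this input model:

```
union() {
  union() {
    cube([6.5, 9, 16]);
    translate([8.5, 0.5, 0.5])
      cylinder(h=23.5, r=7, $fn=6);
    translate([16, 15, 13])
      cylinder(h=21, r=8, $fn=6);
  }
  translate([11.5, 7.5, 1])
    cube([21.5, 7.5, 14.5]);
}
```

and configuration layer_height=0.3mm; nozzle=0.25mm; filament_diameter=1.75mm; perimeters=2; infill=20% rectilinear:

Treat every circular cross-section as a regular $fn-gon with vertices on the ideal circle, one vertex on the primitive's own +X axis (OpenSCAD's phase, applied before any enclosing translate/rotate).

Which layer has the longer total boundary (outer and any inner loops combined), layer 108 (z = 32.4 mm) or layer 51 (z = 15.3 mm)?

Layer 108 (z = 32.4): the cube is not intersected at this z (z outside [0, 16]); the cylinder at (8.5, 0.5) is not intersected at this z (z outside [0.5, 24]); the r=8 cylinder at (16, 15) gives a regular 6-gon of circumradius 8 (constant along its height) (perimeter = 2·6·8.000·sin(180°/6) = 48.00 mm); Combining (union): only the r=8 cylinder at (16, 15) is present, so the union is just that shape — boundary = 48.00 mm; the cube at (11.5, 7.5) is not intersected at this z (z outside [1, 15.5]); Merging all regions: only that combined region is present, so the union is just that shape — boundary = 48.00 mm. So its perimeter = 48.00 mm. Layer 51 (z = 15.3): the cube (footprint 6.5×9) is included at this height (perimeter 31.00 mm); the cylinder at (8.5, 0.5): section is a regular 6-gon, circumradius r=7 (perimeter = 2·6·7.000·sin(180°/6) = 42.00 mm); the cylinder at (16, 15): section is a regular 6-gon, circumradius r=8 (perimeter = 2·6·8.000·sin(180°/6) = 48.00 mm); Merging all regions: the regions partially overlap (shared area 22.13 mm²), so the edge portions inside another operand are dropped and the merged outline is re-measured after clipping — boundary = 100.65 mm; the 21.5×7.5 cube at (11.5, 7.5) contributes its full rectangle (perimeter 58.00 mm); Combining (union): the regions partially overlap (shared area 72.53 mm²), so the edge portions inside another operand are dropped and the merged outline is re-measured after clipping — boundary = 123.09 mm. So its perimeter = 123.09 mm. Layer 51 is larger (123.09 vs 48.00 mm).

layer 51 (z = 15.3 mm)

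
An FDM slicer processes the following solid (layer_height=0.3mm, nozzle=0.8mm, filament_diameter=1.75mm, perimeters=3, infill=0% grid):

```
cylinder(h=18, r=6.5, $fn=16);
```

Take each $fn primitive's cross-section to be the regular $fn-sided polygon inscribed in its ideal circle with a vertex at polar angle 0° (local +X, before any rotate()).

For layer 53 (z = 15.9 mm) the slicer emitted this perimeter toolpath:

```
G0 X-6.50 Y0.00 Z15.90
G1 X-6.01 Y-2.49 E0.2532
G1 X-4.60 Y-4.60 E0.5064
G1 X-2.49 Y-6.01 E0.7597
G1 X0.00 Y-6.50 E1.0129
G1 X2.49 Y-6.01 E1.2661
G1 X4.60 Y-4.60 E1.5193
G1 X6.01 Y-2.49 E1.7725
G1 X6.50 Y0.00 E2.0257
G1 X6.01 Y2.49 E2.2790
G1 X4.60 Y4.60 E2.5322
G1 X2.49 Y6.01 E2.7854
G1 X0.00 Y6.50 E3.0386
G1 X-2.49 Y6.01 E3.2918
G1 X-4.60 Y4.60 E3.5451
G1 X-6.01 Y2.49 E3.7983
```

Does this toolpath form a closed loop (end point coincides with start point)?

Start point (G0): (-6.50, 0.00). End point (last G1): the path does not return to the start — open.

no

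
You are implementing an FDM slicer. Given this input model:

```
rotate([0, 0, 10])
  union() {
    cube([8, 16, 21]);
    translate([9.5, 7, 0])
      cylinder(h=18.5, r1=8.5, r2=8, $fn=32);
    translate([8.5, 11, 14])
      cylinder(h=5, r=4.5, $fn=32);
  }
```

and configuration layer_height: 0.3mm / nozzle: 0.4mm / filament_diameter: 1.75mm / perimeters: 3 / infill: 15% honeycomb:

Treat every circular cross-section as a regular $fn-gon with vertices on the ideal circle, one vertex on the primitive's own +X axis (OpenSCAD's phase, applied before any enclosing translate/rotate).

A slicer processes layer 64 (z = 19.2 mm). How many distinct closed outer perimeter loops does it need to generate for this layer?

At z = 19.2 mm: the cube (footprint 8×16) is included at this height; the cone at (9.5, 7) is absent (z outside [0, 18.5]); the cylinder at (8.5, 11) is not intersected at this z (z outside [14, 19]); Merging all regions: only the 8×16 cube is present, so the union is just that shape — 1 connected region; (rotated 10° about Z; rotation is an isometry so areas/perimeters/island counts are preserved). The result has 1 disconnected region.

1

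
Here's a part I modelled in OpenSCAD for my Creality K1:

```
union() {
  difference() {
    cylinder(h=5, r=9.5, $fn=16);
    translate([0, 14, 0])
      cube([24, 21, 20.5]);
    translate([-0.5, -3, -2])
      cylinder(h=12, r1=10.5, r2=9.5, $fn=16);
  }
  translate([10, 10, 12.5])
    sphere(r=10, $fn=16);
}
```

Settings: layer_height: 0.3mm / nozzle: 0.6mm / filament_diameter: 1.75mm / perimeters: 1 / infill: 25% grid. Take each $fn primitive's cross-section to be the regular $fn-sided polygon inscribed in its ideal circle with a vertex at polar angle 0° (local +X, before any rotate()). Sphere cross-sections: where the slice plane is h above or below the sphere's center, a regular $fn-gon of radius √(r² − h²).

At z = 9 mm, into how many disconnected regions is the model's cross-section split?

At z = 9 mm: the cylinder is not intersected at this z (z outside [0, 5]); the 24×21 cube at (0, 14) contributes its full rectangle; the cone at (-0.5, -3): at t=0.917 of its height the radius interpolates to r₁+(r₂−r₁)t = 9.583, giving a regular 16-gon of that circumradius; Subtracting the remaining from the first: the first operand is absent here, so nothing remains; the r=10 sphere at (10, 10) contributes a regular 16-gon of circumradius √(10²−3.5²) = 9.367; Merging all regions: only the r=10 sphere at (10, 10) is present, so the union is just that shape — 1 connected region. The result has 1 disconnected region.

1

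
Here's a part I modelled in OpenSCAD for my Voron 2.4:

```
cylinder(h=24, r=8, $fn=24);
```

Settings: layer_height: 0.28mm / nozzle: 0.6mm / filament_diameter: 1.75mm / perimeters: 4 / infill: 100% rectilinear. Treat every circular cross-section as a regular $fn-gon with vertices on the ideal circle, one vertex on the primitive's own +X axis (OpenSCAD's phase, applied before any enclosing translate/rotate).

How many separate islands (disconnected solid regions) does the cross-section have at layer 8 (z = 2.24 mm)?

1

At z = 2.24 mm: the cylinder: section is a regular 24-gon, circumradius r=8. Overall, the cross-section is a single solid region. Island count = 1.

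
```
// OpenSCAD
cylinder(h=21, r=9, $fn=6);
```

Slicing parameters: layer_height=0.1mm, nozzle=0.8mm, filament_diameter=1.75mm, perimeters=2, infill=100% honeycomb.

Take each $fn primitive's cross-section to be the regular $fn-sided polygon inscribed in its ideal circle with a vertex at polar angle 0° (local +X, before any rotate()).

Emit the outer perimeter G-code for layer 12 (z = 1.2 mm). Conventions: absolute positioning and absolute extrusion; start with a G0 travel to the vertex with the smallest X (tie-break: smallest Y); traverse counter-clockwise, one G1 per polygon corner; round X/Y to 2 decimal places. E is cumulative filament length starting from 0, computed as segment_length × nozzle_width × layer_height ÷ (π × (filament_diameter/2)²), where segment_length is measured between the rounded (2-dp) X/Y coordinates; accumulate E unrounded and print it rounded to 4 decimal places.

G0 X-9.00 Y0.00 Z1.20
G1 X-4.50 Y-7.79 E0.2992
G1 X4.50 Y-7.79 E0.5986
G1 X9.00 Y0.00 E0.8978
G1 X4.50 Y7.79 E1.1970
G1 X-4.50 Y7.79 E1.4963
G1 X-9.00 Y0.00 E1.7956

At z = 1.2 mm: the cylinder: section is a regular 6-gon, circumradius r=9. The outline is a single polygon with 6 vertices. Extrusion per mm of travel: 0.8 × 0.1 / (π × 0.875²) = 0.033260. Accumulating E over each segment gives final E = 1.7956.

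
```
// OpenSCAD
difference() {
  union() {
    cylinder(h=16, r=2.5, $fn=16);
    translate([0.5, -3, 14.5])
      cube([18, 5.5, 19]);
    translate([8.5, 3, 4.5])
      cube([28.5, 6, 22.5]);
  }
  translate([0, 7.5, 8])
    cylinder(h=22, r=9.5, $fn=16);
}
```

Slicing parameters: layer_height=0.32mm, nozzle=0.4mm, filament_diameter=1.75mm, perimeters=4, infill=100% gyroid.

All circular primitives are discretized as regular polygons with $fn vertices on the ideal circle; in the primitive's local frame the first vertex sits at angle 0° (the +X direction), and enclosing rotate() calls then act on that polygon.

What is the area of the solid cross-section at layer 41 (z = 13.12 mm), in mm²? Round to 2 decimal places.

168.82 mm²

At z = 13.12 mm: the r=2.5 cylinder contributes a regular 16-gon of circumradius 2.5 (area = (16/2)·2.500²·sin(360°/16) = 19.13 mm²); the cube at (0.5, -3) is not intersected at this z (z outside [14.5, 33.5]); the cube at (8.5, 3) is present — its section is the full 28.5×6 rectangle (area 171.00 mm²); Merging all regions: the 2 present regions are separate (no shared area or edge), so areas and boundary lengths simply add and each stays a separate island — area = 190.13 mm²; the r=9.5 cylinder at (0, 7.5) gives a regular 16-gon of circumradius 9.5 (constant along its height) (area = (16/2)·9.500²·sin(360°/16) = 276.30 mm²); Taking the first minus the rest: starting from the result so far (190.13 mm²), the r=9.5 cylinder at (0, 7.5) partially overlaps it — only the 21.32 mm² overlap (of its 276.30 mm²) is removed, clipping the outline — area = 168.82 mm². Overall, the cross-section has 2 separate islands. Net area = 168.82 mm².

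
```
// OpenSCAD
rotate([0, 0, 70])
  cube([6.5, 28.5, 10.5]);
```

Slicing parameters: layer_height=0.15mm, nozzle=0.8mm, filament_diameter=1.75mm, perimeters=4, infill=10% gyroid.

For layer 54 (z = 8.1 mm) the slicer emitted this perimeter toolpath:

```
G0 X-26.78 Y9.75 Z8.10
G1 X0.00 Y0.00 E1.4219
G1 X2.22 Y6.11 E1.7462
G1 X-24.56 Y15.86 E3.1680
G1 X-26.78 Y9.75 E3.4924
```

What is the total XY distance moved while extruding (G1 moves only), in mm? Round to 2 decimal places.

Sum the Euclidean lengths of each G1 segment: total = 70.00 mm.

70.00 mm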